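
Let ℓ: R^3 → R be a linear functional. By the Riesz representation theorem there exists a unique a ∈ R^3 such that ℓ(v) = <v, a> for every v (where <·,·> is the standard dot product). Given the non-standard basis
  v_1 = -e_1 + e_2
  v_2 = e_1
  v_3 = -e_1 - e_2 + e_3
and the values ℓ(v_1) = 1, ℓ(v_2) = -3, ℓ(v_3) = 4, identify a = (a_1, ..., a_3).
a = (-3, -2, -1)

Write a = (a_1, ..., a_3) in the standard basis. For each basis vector v_i, ℓ(v_i) = <v_i, a> is a linear equation in the a_j's. Collect the n equations into a matrix system V a = ℓ, where row i of V is v_i (expressed in the standard basis). Since V is invertible (lower-triangular with 1s on the diagonal, up to permutation), solve by back-substitution:
  V =
[[-1, 1, 0],
 [1, 0, 0],
 [-1, -1, 1]]
  V a = (1, -3, 4)
Solving gives a = (-3, -2, -1).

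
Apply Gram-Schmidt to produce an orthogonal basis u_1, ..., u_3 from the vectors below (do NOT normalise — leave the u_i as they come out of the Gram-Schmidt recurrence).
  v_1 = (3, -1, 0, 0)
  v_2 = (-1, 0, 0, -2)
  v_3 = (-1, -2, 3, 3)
Orthogonal basis:
  u_1 = (3, -1, 0, 0)
  u_2 = (-1/10, -3/10, 0, -2)
  u_3 = (-34/41, -102/41, 3, 17/41)

Apply the Gram-Schmidt recurrence
  u_1 = v_1
  u_i = v_i − Σ_{j<i} ((v_i · u_j) / (u_j · u_j)) · u_j.

Step by step this gives:
  u_1 = (3, -1, 0, 0)
  u_2 = (-1/10, -3/10, 0, -2)
  u_3 = (-34/41, -102/41, 3, 17/41)

Orthogonality check:
  u_2 · u_1 = 0 (should be 0)
  u_3 · u_1 = 0 (should be 0)
  u_3 · u_2 = 0 (should be 0)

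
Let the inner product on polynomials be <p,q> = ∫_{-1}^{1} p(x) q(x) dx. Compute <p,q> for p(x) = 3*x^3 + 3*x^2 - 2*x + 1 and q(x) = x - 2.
<p,q> = -122/15

Expand the product: p(x)·q(x) = 3*x^4 - 3*x^3 - 8*x^2 + 5*x - 2.
∫_{-1}^{1} of each monomial x^k gives [2/(k+1) if k even, 0 if k odd]. Integrating term-by-term (or equivalently evaluating the antiderivative F(x) = 3*x^5/5 - 3*x^4/4 - 8*x^3/3 + 5*x^2/2 - 2*x at the endpoints):
  F(1) − F(−1) = -139/60 − (349/60) = -122/15.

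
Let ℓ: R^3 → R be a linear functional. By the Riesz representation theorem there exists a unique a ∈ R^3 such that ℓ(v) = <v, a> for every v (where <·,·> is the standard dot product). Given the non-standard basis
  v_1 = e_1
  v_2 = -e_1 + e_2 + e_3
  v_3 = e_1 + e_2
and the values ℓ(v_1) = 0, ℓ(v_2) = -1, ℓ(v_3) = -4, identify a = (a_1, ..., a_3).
a = (0, -4, 3)

Write a = (a_1, ..., a_3) in the standard basis. For each basis vector v_i, ℓ(v_i) = <v_i, a> is a linear equation in the a_j's. Collect the n equations into a matrix system V a = ℓ, where row i of V is v_i (expressed in the standard basis). Since V is invertible (lower-triangular with 1s on the diagonal, up to permutation), solve by back-substitution:
  V =
[[1, 0, 0],
 [-1, 1, 1],
 [1, 1, 0]]
  V a = (0, -1, -4)
Solving gives a = (0, -4, 3).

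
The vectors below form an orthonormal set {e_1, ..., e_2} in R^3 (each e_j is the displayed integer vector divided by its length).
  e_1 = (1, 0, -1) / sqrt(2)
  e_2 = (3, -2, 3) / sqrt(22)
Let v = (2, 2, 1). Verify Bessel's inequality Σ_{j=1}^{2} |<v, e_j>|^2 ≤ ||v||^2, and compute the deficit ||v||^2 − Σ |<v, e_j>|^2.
Σ |<v, e_j>|^2 = 18/11; ||v||^2 = 9; deficit = 81/11

Write each e_j = u_j / sqrt(<u_j, u_j>) where u_j is the displayed integer vector. Then <v, e_j> = <v, u_j> / sqrt(<u_j, u_j>), so |<v, e_j>|^2 = <v, u_j>^2 / <u_j, u_j>.
Coefficients: <v, e_1> = 1/sqrt(2), <v, e_2> = 5/sqrt(22).
Square and sum: Σ |<v, e_j>|^2 = 18/11.
Compute ||v||^2 = v·v = 9.
Deficit = 9 − 18/11 = 81/11 ≥ 0, confirming Bessel's inequality. (The deficit equals ||v − Σ <v,e_j> e_j||^2, the squared distance from v to span{e_j}.)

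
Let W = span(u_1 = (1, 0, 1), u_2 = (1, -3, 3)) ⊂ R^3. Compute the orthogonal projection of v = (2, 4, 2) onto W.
proj_W(v) = (34/11, 36/11, 10/11)

Set up U = [u_1 | ... | u_2] ∈ R^(3×2). The projector onto W = col(U) is P = U (U^T U)^(-1) U^T.
Compute U^T U =
  [2, 4]
  [4, 19],
and U^T v = (4, -4).
Solve U^T U · c = U^T v for the coefficients: c = (46/11, -12/11). The projection is proj_W(v) = U c.
Check: (v - proj_W(v)) · u_1 = 0  (should be 0).
Check: (v - proj_W(v)) · u_2 = 0  (should be 0).
Result: proj_W(v) = (34/11, 36/11, 10/11).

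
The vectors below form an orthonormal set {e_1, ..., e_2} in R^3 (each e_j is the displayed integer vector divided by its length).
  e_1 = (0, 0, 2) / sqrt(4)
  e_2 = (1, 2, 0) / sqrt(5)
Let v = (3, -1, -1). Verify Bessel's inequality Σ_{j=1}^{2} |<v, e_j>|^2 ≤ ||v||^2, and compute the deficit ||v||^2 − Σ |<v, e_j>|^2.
Σ |<v, e_j>|^2 = 6/5; ||v||^2 = 11; deficit = 49/5

Write each e_j = u_j / sqrt(<u_j, u_j>) where u_j is the displayed integer vector. Then <v, e_j> = <v, u_j> / sqrt(<u_j, u_j>), so |<v, e_j>|^2 = <v, u_j>^2 / <u_j, u_j>.
Coefficients: <v, e_1> = -2/sqrt(4), <v, e_2> = 1/sqrt(5).
Square and sum: Σ |<v, e_j>|^2 = 6/5.
Compute ||v||^2 = v·v = 11.
Deficit = 11 − 6/5 = 49/5 ≥ 0, confirming Bessel's inequality. (The deficit equals ||v − Σ <v,e_j> e_j||^2, the squared distance from v to span{e_j}.)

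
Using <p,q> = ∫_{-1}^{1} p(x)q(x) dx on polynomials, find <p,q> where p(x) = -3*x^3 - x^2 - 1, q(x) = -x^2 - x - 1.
<p,q> = 74/15

Expand the product: p(x)·q(x) = 3*x^5 + 4*x^4 + 4*x^3 + 2*x^2 + x + 1.
∫_{-1}^{1} of each monomial x^k gives [2/(k+1) if k even, 0 if k odd]. Integrating term-by-term (or equivalently evaluating the antiderivative F(x) = x^6/2 + 4*x^5/5 + x^4 + 2*x^3/3 + x^2/2 + x at the endpoints):
  F(1) − F(−1) = 67/15 − (-7/15) = 74/15.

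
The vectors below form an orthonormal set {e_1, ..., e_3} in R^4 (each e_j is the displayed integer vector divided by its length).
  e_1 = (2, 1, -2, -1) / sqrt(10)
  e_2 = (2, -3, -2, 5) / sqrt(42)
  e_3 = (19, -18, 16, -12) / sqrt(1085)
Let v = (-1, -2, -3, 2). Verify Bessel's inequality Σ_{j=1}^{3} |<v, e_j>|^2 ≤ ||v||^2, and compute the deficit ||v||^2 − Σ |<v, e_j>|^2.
Σ |<v, e_j>|^2 = 1145/93; ||v||^2 = 18; deficit = 529/93

Write each e_j = u_j / sqrt(<u_j, u_j>) where u_j is the displayed integer vector. Then <v, e_j> = <v, u_j> / sqrt(<u_j, u_j>), so |<v, e_j>|^2 = <v, u_j>^2 / <u_j, u_j>.
Coefficients: <v, e_1> = 0/sqrt(10), <v, e_2> = 20/sqrt(42), <v, e_3> = -55/sqrt(1085).
Square and sum: Σ |<v, e_j>|^2 = 1145/93.
Compute ||v||^2 = v·v = 18.
Deficit = 18 − 1145/93 = 529/93 ≥ 0, confirming Bessel's inequality. (The deficit equals ||v − Σ <v,e_j> e_j||^2, the squared distance from v to span{e_j}.)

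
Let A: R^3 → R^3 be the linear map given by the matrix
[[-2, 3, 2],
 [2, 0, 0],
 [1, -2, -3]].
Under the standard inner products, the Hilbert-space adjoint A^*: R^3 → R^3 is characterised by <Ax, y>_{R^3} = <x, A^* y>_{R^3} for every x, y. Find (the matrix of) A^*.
A^* = A^T =
[[-2, 2, 1],
 [3, 0, -2],
 [2, 0, -3]]

For real matrices with standard dot products, the defining identity <Ax, y> = <x, A^* y> gives (Ax)^T y = x^T (A^*) y, i.e. x^T A^T y = x^T (A^*) y. Since this holds for all x, y, we must have A^* = A^T. Therefore
A^* =
[[-2, 2, 1],
 [3, 0, -2],
 [2, 0, -3]].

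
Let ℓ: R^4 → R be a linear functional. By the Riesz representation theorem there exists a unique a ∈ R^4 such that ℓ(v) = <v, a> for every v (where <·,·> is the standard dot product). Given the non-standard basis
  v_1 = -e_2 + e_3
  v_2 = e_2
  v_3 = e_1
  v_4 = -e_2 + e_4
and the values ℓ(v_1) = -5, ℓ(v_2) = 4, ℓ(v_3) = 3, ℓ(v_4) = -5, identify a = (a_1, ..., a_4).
a = (3, 4, -1, -1)

Write a = (a_1, ..., a_4) in the standard basis. For each basis vector v_i, ℓ(v_i) = <v_i, a> is a linear equation in the a_j's. Collect the n equations into a matrix system V a = ℓ, where row i of V is v_i (expressed in the standard basis). Since V is invertible (lower-triangular with 1s on the diagonal, up to permutation), solve by back-substitution:
  V =
[[0, -1, 1, 0],
 [0, 1, 0, 0],
 [1, 0, 0, 0],
 [0, -1, 0, 1]]
  V a = (-5, 4, 3, -5)
Solving gives a = (3, 4, -1, -1).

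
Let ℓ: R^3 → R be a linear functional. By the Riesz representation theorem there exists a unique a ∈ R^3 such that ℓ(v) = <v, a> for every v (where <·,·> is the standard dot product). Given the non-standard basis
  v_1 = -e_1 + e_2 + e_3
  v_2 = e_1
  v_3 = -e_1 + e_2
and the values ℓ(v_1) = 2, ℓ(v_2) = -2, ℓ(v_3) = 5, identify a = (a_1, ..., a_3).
a = (-2, 3, -3)

Write a = (a_1, ..., a_3) in the standard basis. For each basis vector v_i, ℓ(v_i) = <v_i, a> is a linear equation in the a_j's. Collect the n equations into a matrix system V a = ℓ, where row i of V is v_i (expressed in the standard basis). Since V is invertible (lower-triangular with 1s on the diagonal, up to permutation), solve by back-substitution:
  V =
[[-1, 1, 1],
 [1, 0, 0],
 [-1, 1, 0]]
  V a = (2, -2, 5)
Solving gives a = (-2, 3, -3).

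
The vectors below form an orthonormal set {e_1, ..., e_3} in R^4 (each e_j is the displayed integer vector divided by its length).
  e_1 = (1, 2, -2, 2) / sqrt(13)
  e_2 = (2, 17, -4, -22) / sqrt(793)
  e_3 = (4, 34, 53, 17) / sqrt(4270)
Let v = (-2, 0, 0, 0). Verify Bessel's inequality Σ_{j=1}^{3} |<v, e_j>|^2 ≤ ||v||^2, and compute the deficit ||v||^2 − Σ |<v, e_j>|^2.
Σ |<v, e_j>|^2 = 12/35; ||v||^2 = 4; deficit = 128/35

Write each e_j = u_j / sqrt(<u_j, u_j>) where u_j is the displayed integer vector. Then <v, e_j> = <v, u_j> / sqrt(<u_j, u_j>), so |<v, e_j>|^2 = <v, u_j>^2 / <u_j, u_j>.
Coefficients: <v, e_1> = -2/sqrt(13), <v, e_2> = -4/sqrt(793), <v, e_3> = -8/sqrt(4270).
Square and sum: Σ |<v, e_j>|^2 = 12/35.
Compute ||v||^2 = v·v = 4.
Deficit = 4 − 12/35 = 128/35 ≥ 0, confirming Bessel's inequality. (The deficit equals ||v − Σ <v,e_j> e_j||^2, the squared distance from v to span{e_j}.)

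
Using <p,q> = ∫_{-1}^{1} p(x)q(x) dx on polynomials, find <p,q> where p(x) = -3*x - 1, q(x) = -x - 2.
<p,q> = 6

Expand the product: p(x)·q(x) = 3*x^2 + 7*x + 2.
∫_{-1}^{1} of each monomial x^k gives [2/(k+1) if k even, 0 if k odd]. Integrating term-by-term (or equivalently evaluating the antiderivative F(x) = x^3 + 7*x^2/2 + 2*x at the endpoints):
  F(1) − F(−1) = 13/2 − (1/2) = 6.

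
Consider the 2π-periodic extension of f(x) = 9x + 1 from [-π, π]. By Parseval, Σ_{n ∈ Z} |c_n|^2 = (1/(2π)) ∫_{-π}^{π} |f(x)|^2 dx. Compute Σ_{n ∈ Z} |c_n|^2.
Σ |c_n|^2 = 27π^2 + 1

Expand and integrate term by term over [-π, π]:
  ∫ (9x)^2 dx = 81·(2π^3/3); ∫ 2·9·(1)·x dx = 0 (odd integrand); ∫ 1^2 dx = 1·2π.
So (1/(2π)) ∫_{-π}^{π} (9x + 1)^2 dx = 81π^2/3 + 1 = 27π^2 + 1.
Parseval ⇒ Σ |c_n|^2 = 27π^2 + 1.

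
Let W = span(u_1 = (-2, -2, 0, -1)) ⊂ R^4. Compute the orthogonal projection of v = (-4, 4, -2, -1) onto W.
proj_W(v) = (-2/9, -2/9, 0, -1/9)

Set up U = [u_1 | ... | u_1] ∈ R^(4×1). The projector onto W = col(U) is P = U (U^T U)^(-1) U^T.
Compute U^T U =
  [9],
and U^T v = (1).
Solve U^T U · c = U^T v for the coefficients: c = (1/9). The projection is proj_W(v) = U c.
Check: (v - proj_W(v)) · u_1 = 0  (should be 0).
Result: proj_W(v) = (-2/9, -2/9, 0, -1/9).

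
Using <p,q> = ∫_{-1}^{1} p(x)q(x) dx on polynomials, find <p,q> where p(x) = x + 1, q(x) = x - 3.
<p,q> = -16/3

Expand the product: p(x)·q(x) = x^2 - 2*x - 3.
∫_{-1}^{1} of each monomial x^k gives [2/(k+1) if k even, 0 if k odd]. Integrating term-by-term (or equivalently evaluating the antiderivative F(x) = x^3/3 - x^2 - 3*x at the endpoints):
  F(1) − F(−1) = -11/3 − (5/3) = -16/3.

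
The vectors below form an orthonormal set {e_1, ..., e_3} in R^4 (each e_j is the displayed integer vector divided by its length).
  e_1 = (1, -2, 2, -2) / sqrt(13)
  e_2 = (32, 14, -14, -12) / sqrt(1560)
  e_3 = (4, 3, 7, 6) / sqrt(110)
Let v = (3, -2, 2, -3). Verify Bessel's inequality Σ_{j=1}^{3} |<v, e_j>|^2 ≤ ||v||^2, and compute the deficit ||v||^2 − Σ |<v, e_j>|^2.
Σ |<v, e_j>|^2 = 857/33; ||v||^2 = 26; deficit = 1/33

Write each e_j = u_j / sqrt(<u_j, u_j>) where u_j is the displayed integer vector. Then <v, e_j> = <v, u_j> / sqrt(<u_j, u_j>), so |<v, e_j>|^2 = <v, u_j>^2 / <u_j, u_j>.
Coefficients: <v, e_1> = 17/sqrt(13), <v, e_2> = 76/sqrt(1560), <v, e_3> = 2/sqrt(110).
Square and sum: Σ |<v, e_j>|^2 = 857/33.
Compute ||v||^2 = v·v = 26.
Deficit = 26 − 857/33 = 1/33 ≥ 0, confirming Bessel's inequality. (The deficit equals ||v − Σ <v,e_j> e_j||^2, the squared distance from v to span{e_j}.)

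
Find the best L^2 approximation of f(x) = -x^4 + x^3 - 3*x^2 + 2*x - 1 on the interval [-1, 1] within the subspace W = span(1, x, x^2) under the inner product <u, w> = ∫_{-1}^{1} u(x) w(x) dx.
g(x) = -27*x^2/7 + 13*x/5 - 32/35

The best approximation g ∈ W is the orthogonal projection of f onto W. Writing g = a_0 + a_1 x + a_2 x^2, the coefficients solve the normal equations G · a = b where
  G_{ij} = <φ_i, φ_j> and b_i = <f, φ_i>, with φ_0 = 1, φ_1 = x, φ_2 = x^2.
G =
  [2, 0, 2/3]
  [0, 2/3, 0]
  [2/3, 0, 2/5],
b = (-22/5, 26/15, -226/105).
Solving gives a_0 = -32/35, a_1 = 13/5, a_2 = -27/7, so
  g(x) = -27*x^2/7 + 13*x/5 - 32/35.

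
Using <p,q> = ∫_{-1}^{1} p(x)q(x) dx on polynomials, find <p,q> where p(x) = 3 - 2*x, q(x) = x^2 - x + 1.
<p,q> = 28/3

Expand the product: p(x)·q(x) = -2*x^3 + 5*x^2 - 5*x + 3.
∫_{-1}^{1} of each monomial x^k gives [2/(k+1) if k even, 0 if k odd]. Integrating term-by-term (or equivalently evaluating the antiderivative F(x) = -x^4/2 + 5*x^3/3 - 5*x^2/2 + 3*x at the endpoints):
  F(1) − F(−1) = 5/3 − (-23/3) = 28/3.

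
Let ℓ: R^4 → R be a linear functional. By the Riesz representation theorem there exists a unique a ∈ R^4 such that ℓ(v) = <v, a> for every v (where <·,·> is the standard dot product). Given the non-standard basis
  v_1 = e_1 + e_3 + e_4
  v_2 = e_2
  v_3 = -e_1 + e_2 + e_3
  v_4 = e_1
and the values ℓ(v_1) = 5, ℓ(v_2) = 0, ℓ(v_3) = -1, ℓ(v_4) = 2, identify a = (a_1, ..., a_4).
a = (2, 0, 1, 2)

Write a = (a_1, ..., a_4) in the standard basis. For each basis vector v_i, ℓ(v_i) = <v_i, a> is a linear equation in the a_j's. Collect the n equations into a matrix system V a = ℓ, where row i of V is v_i (expressed in the standard basis). Since V is invertible (lower-triangular with 1s on the diagonal, up to permutation), solve by back-substitution:
  V =
[[1, 0, 1, 1],
 [0, 1, 0, 0],
 [-1, 1, 1, 0],
 [1, 0, 0, 0]]
  V a = (5, 0, -1, 2)
Solving gives a = (2, 0, 1, 2).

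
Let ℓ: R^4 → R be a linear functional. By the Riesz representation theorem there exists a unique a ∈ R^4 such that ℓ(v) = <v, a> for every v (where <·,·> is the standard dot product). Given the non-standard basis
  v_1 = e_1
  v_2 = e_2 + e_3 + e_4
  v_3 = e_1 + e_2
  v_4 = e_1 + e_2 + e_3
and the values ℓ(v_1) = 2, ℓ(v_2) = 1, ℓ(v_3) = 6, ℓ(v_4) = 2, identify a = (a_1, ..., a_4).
a = (2, 4, -4, 1)

Write a = (a_1, ..., a_4) in the standard basis. For each basis vector v_i, ℓ(v_i) = <v_i, a> is a linear equation in the a_j's. Collect the n equations into a matrix system V a = ℓ, where row i of V is v_i (expressed in the standard basis). Since V is invertible (lower-triangular with 1s on the diagonal, up to permutation), solve by back-substitution:
  V =
[[1, 0, 0, 0],
 [0, 1, 1, 1],
 [1, 1, 0, 0],
 [1, 1, 1, 0]]
  V a = (2, 1, 6, 2)
Solving gives a = (2, 4, -4, 1).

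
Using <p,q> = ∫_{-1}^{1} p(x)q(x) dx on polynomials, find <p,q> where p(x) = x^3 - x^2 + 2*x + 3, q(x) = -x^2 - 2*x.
<p,q> = -76/15

Expand the product: p(x)·q(x) = -x^5 - x^4 - 7*x^2 - 6*x.
∫_{-1}^{1} of each monomial x^k gives [2/(k+1) if k even, 0 if k odd]. Integrating term-by-term (or equivalently evaluating the antiderivative F(x) = -x^6/6 - x^5/5 - 7*x^3/3 - 3*x^2 at the endpoints):
  F(1) − F(−1) = -57/10 − (-19/30) = -76/15.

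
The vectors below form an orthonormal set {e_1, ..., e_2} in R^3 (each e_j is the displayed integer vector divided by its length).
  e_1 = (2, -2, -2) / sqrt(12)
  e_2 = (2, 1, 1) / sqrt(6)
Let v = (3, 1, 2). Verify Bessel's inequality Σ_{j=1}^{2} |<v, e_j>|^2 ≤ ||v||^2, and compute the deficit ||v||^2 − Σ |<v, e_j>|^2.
Σ |<v, e_j>|^2 = 27/2; ||v||^2 = 14; deficit = 1/2

Write each e_j = u_j / sqrt(<u_j, u_j>) where u_j is the displayed integer vector. Then <v, e_j> = <v, u_j> / sqrt(<u_j, u_j>), so |<v, e_j>|^2 = <v, u_j>^2 / <u_j, u_j>.
Coefficients: <v, e_1> = 0/sqrt(12), <v, e_2> = 9/sqrt(6).
Square and sum: Σ |<v, e_j>|^2 = 27/2.
Compute ||v||^2 = v·v = 14.
Deficit = 14 − 27/2 = 1/2 ≥ 0, confirming Bessel's inequality. (The deficit equals ||v − Σ <v,e_j> e_j||^2, the squared distance from v to span{e_j}.)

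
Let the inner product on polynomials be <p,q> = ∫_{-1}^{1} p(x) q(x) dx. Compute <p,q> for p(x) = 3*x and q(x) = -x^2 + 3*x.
<p,q> = 6

Expand the product: p(x)·q(x) = -3*x^3 + 9*x^2.
∫_{-1}^{1} of each monomial x^k gives [2/(k+1) if k even, 0 if k odd]. Integrating term-by-term (or equivalently evaluating the antiderivative F(x) = -3*x^4/4 + 3*x^3 at the endpoints):
  F(1) − F(−1) = 9/4 − (-15/4) = 6.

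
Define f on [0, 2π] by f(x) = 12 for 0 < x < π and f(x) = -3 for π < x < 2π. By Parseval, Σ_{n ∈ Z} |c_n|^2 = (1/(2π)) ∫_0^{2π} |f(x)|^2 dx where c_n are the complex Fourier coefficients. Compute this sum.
Σ |c_n|^2 = 153/2

Parseval equates the L^2 energy of f (normalised by 1/(2π)) with the ℓ^2 sum of its Fourier coefficients: (1/(2π)) ∫_0^{2π} |f|^2 = Σ |c_n|^2.
Compute the left side: (1/(2π)) [∫_0^π 12^2 dx + ∫_π^{2π} (-3)^2 dx] = (1/(2π)) · (144π + 9π) = (144 + 9)/2 = 153/2.
So Σ_{n ∈ Z} |c_n|^2 = 153/2.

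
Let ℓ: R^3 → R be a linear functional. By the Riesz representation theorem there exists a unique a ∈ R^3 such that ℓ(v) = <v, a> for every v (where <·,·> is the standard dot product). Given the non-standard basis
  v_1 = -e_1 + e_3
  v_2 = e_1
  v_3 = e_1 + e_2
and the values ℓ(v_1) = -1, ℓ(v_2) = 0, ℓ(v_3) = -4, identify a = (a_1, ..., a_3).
a = (0, -4, -1)

Write a = (a_1, ..., a_3) in the standard basis. For each basis vector v_i, ℓ(v_i) = <v_i, a> is a linear equation in the a_j's. Collect the n equations into a matrix system V a = ℓ, where row i of V is v_i (expressed in the standard basis). Since V is invertible (lower-triangular with 1s on the diagonal, up to permutation), solve by back-substitution:
  V =
[[-1, 0, 1],
 [1, 0, 0],
 [1, 1, 0]]
  V a = (-1, 0, -4)
Solving gives a = (0, -4, -1).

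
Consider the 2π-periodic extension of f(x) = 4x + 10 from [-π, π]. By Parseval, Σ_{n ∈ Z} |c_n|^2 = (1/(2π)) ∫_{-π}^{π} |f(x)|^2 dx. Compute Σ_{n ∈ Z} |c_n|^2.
Σ |c_n|^2 = 16π^2/3 + 100

Expand and integrate term by term over [-π, π]:
  ∫ (4x)^2 dx = 16·(2π^3/3); ∫ 2·4·(10)·x dx = 0 (odd integrand); ∫ 10^2 dx = 100·2π.
So (1/(2π)) ∫_{-π}^{π} (4x + 10)^2 dx = 16π^2/3 + 100 = 16π^2/3 + 100.
Parseval ⇒ Σ |c_n|^2 = 16π^2/3 + 100.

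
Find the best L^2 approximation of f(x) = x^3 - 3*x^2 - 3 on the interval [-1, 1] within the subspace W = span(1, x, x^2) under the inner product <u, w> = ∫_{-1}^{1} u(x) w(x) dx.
g(x) = -3*x^2 + 3*x/5 - 3

The best approximation g ∈ W is the orthogonal projection of f onto W. Writing g = a_0 + a_1 x + a_2 x^2, the coefficients solve the normal equations G · a = b where
  G_{ij} = <φ_i, φ_j> and b_i = <f, φ_i>, with φ_0 = 1, φ_1 = x, φ_2 = x^2.
G =
  [2, 0, 2/3]
  [0, 2/3, 0]
  [2/3, 0, 2/5],
b = (-8, 2/5, -16/5).
Solving gives a_0 = -3, a_1 = 3/5, a_2 = -3, so
  g(x) = -3*x^2 + 3*x/5 - 3.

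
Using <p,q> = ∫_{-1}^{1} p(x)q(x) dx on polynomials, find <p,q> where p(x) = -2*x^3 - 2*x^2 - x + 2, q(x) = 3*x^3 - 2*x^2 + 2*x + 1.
<p,q> = -446/105

Expand the product: p(x)·q(x) = -6*x^6 - 2*x^5 - 3*x^4 + 2*x^3 - 8*x^2 + 3*x + 2.
∫_{-1}^{1} of each monomial x^k gives [2/(k+1) if k even, 0 if k odd]. Integrating term-by-term (or equivalently evaluating the antiderivative F(x) = -6*x^7/7 - x^6/3 - 3*x^5/5 + x^4/2 - 8*x^3/3 + 3*x^2/2 + 2*x at the endpoints):
  F(1) − F(−1) = -16/35 − (398/105) = -446/105.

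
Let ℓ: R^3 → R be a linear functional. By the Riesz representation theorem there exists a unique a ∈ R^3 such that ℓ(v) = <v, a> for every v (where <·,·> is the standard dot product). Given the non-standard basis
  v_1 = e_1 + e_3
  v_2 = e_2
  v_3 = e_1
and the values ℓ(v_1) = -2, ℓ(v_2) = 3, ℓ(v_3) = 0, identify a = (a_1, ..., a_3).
a = (0, 3, -2)

Write a = (a_1, ..., a_3) in the standard basis. For each basis vector v_i, ℓ(v_i) = <v_i, a> is a linear equation in the a_j's. Collect the n equations into a matrix system V a = ℓ, where row i of V is v_i (expressed in the standard basis). Since V is invertible (lower-triangular with 1s on the diagonal, up to permutation), solve by back-substitution:
  V =
[[1, 0, 1],
 [0, 1, 0],
 [1, 0, 0]]
  V a = (-2, 3, 0)
Solving gives a = (0, 3, -2).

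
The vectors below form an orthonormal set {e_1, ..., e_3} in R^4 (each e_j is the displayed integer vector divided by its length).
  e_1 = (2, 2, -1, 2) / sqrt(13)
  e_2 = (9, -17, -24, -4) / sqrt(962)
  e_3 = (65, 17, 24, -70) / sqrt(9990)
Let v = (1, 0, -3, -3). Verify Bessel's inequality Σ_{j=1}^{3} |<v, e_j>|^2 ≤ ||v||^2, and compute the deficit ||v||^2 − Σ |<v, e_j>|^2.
Σ |<v, e_j>|^2 = 1781/135; ||v||^2 = 19; deficit = 784/135

Write each e_j = u_j / sqrt(<u_j, u_j>) where u_j is the displayed integer vector. Then <v, e_j> = <v, u_j> / sqrt(<u_j, u_j>), so |<v, e_j>|^2 = <v, u_j>^2 / <u_j, u_j>.
Coefficients: <v, e_1> = -1/sqrt(13), <v, e_2> = 93/sqrt(962), <v, e_3> = 203/sqrt(9990).
Square and sum: Σ |<v, e_j>|^2 = 1781/135.
Compute ||v||^2 = v·v = 19.
Deficit = 19 − 1781/135 = 784/135 ≥ 0, confirming Bessel's inequality. (The deficit equals ||v − Σ <v,e_j> e_j||^2, the squared distance from v to span{e_j}.)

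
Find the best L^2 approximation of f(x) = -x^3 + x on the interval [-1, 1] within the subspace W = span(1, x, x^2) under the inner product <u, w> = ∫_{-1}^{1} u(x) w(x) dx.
g(x) = 2*x/5

The best approximation g ∈ W is the orthogonal projection of f onto W. Writing g = a_0 + a_1 x + a_2 x^2, the coefficients solve the normal equations G · a = b where
  G_{ij} = <φ_i, φ_j> and b_i = <f, φ_i>, with φ_0 = 1, φ_1 = x, φ_2 = x^2.
G =
  [2, 0, 2/3]
  [0, 2/3, 0]
  [2/3, 0, 2/5],
b = (0, 4/15, 0).
Solving gives a_0 = 0, a_1 = 2/5, a_2 = 0, so
  g(x) = 2*x/5.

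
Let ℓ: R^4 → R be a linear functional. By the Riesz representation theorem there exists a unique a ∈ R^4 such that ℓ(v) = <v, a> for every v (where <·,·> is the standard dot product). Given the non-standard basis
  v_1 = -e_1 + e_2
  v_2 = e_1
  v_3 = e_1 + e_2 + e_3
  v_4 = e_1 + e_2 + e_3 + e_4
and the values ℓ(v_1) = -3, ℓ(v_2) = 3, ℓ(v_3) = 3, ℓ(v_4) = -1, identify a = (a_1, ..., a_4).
a = (3, 0, 0, -4)

Write a = (a_1, ..., a_4) in the standard basis. For each basis vector v_i, ℓ(v_i) = <v_i, a> is a linear equation in the a_j's. Collect the n equations into a matrix system V a = ℓ, where row i of V is v_i (expressed in the standard basis). Since V is invertible (lower-triangular with 1s on the diagonal, up to permutation), solve by back-substitution:
  V =
[[-1, 1, 0, 0],
 [1, 0, 0, 0],
 [1, 1, 1, 0],
 [1, 1, 1, 1]]
  V a = (-3, 3, 3, -1)
Solving gives a = (3, 0, 0, -4).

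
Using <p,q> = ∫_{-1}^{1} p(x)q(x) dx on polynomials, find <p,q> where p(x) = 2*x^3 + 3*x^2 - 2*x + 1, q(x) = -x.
<p,q> = 8/15

Expand the product: p(x)·q(x) = -2*x^4 - 3*x^3 + 2*x^2 - x.
∫_{-1}^{1} of each monomial x^k gives [2/(k+1) if k even, 0 if k odd]. Integrating term-by-term (or equivalently evaluating the antiderivative F(x) = -2*x^5/5 - 3*x^4/4 + 2*x^3/3 - x^2/2 at the endpoints):
  F(1) − F(−1) = -59/60 − (-91/60) = 8/15.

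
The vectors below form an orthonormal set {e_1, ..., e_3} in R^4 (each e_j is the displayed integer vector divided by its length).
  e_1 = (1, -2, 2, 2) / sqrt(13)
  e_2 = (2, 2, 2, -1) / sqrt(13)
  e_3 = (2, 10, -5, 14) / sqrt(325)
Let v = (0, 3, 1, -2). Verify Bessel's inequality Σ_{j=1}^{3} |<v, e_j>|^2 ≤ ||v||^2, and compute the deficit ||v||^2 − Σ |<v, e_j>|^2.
Σ |<v, e_j>|^2 = 4109/325; ||v||^2 = 14; deficit = 441/325

Write each e_j = u_j / sqrt(<u_j, u_j>) where u_j is the displayed integer vector. Then <v, e_j> = <v, u_j> / sqrt(<u_j, u_j>), so |<v, e_j>|^2 = <v, u_j>^2 / <u_j, u_j>.
Coefficients: <v, e_1> = -8/sqrt(13), <v, e_2> = 10/sqrt(13), <v, e_3> = -3/sqrt(325).
Square and sum: Σ |<v, e_j>|^2 = 4109/325.
Compute ||v||^2 = v·v = 14.
Deficit = 14 − 4109/325 = 441/325 ≥ 0, confirming Bessel's inequality. (The deficit equals ||v − Σ <v,e_j> e_j||^2, the squared distance from v to span{e_j}.)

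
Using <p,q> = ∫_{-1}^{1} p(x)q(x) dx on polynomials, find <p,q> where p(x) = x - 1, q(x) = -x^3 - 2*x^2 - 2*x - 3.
<p,q> = 28/5

Expand the product: p(x)·q(x) = -x^4 - x^3 - x + 3.
∫_{-1}^{1} of each monomial x^k gives [2/(k+1) if k even, 0 if k odd]. Integrating term-by-term (or equivalently evaluating the antiderivative F(x) = -x^5/5 - x^4/4 - x^2/2 + 3*x at the endpoints):
  F(1) − F(−1) = 41/20 − (-71/20) = 28/5.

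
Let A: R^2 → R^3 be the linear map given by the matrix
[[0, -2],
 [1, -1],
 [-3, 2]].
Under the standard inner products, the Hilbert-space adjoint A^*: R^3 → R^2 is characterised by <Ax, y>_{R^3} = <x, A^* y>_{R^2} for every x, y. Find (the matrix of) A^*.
A^* = A^T =
[[0, 1, -3],
 [-2, -1, 2]]

For real matrices with standard dot products, the defining identity <Ax, y> = <x, A^* y> gives (Ax)^T y = x^T (A^*) y, i.e. x^T A^T y = x^T (A^*) y. Since this holds for all x, y, we must have A^* = A^T. Therefore
A^* =
[[0, 1, -3],
 [-2, -1, 2]].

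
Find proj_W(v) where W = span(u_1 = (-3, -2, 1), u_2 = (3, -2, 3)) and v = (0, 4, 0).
proj_W(v) = (12/19, 40/19, -36/19)

Set up U = [u_1 | ... | u_2] ∈ R^(3×2). The projector onto W = col(U) is P = U (U^T U)^(-1) U^T.
Compute U^T U =
  [14, -2]
  [-2, 22],
and U^T v = (-8, -8).
Solve U^T U · c = U^T v for the coefficients: c = (-12/19, -8/19). The projection is proj_W(v) = U c.
Check: (v - proj_W(v)) · u_1 = 0  (should be 0).
Check: (v - proj_W(v)) · u_2 = 0  (should be 0).
Result: proj_W(v) = (12/19, 40/19, -36/19).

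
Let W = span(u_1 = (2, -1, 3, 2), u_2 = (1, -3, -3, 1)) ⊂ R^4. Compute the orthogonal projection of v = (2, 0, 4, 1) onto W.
proj_W(v) = (279/178, 9/89, 351/89, 279/178)

Set up U = [u_1 | ... | u_2] ∈ R^(4×2). The projector onto W = col(U) is P = U (U^T U)^(-1) U^T.
Compute U^T U =
  [18, -2]
  [-2, 20],
and U^T v = (18, -9).
Solve U^T U · c = U^T v for the coefficients: c = (171/178, -63/178). The projection is proj_W(v) = U c.
Check: (v - proj_W(v)) · u_1 = 0  (should be 0).
Check: (v - proj_W(v)) · u_2 = 0  (should be 0).
Result: proj_W(v) = (279/178, 9/89, 351/89, 279/178).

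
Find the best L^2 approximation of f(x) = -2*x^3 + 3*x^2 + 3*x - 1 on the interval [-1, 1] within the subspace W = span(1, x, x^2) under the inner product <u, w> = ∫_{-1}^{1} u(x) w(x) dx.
g(x) = 3*x^2 + 9*x/5 - 1

The best approximation g ∈ W is the orthogonal projection of f onto W. Writing g = a_0 + a_1 x + a_2 x^2, the coefficients solve the normal equations G · a = b where
  G_{ij} = <φ_i, φ_j> and b_i = <f, φ_i>, with φ_0 = 1, φ_1 = x, φ_2 = x^2.
G =
  [2, 0, 2/3]
  [0, 2/3, 0]
  [2/3, 0, 2/5],
b = (0, 6/5, 8/15).
Solving gives a_0 = -1, a_1 = 9/5, a_2 = 3, so
  g(x) = 3*x^2 + 9*x/5 - 1.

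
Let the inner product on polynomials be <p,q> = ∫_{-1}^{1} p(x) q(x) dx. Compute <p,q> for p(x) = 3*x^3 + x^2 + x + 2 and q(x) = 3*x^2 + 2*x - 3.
<p,q> = -76/15

Expand the product: p(x)·q(x) = 9*x^5 + 9*x^4 - 4*x^3 + 5*x^2 + x - 6.
∫_{-1}^{1} of each monomial x^k gives [2/(k+1) if k even, 0 if k odd]. Integrating term-by-term (or equivalently evaluating the antiderivative F(x) = 3*x^6/2 + 9*x^5/5 - x^4 + 5*x^3/3 + x^2/2 - 6*x at the endpoints):
  F(1) − F(−1) = -23/15 − (53/15) = -76/15.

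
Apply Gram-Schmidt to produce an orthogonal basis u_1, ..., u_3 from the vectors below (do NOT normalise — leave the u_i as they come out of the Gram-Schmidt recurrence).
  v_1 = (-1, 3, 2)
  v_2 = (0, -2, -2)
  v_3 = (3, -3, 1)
Orthogonal basis:
  u_1 = (-1, 3, 2)
  u_2 = (-5/7, 1/7, -4/7)
  u_3 = (-1/3, -1/3, 1/3)

Apply the Gram-Schmidt recurrence
  u_1 = v_1
  u_i = v_i − Σ_{j<i} ((v_i · u_j) / (u_j · u_j)) · u_j.

Step by step this gives:
  u_1 = (-1, 3, 2)
  u_2 = (-5/7, 1/7, -4/7)
  u_3 = (-1/3, -1/3, 1/3)

Orthogonality check:
  u_2 · u_1 = 0 (should be 0)
  u_3 · u_1 = 0 (should be 0)
  u_3 · u_2 = 0 (should be 0)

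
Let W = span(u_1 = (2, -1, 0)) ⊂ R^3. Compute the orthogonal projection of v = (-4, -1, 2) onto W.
proj_W(v) = (-14/5, 7/5, 0)

Set up U = [u_1 | ... | u_1] ∈ R^(3×1). The projector onto W = col(U) is P = U (U^T U)^(-1) U^T.
Compute U^T U =
  [5],
and U^T v = (-7).
Solve U^T U · c = U^T v for the coefficients: c = (-7/5). The projection is proj_W(v) = U c.
Check: (v - proj_W(v)) · u_1 = 0  (should be 0).
Result: proj_W(v) = (-14/5, 7/5, 0).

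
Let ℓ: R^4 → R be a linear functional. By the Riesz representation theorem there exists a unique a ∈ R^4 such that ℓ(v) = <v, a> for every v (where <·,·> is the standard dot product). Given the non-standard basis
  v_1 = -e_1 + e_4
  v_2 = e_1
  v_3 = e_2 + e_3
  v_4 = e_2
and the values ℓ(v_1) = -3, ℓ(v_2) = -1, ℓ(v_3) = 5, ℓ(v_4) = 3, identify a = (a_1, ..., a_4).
a = (-1, 3, 2, -4)

Write a = (a_1, ..., a_4) in the standard basis. For each basis vector v_i, ℓ(v_i) = <v_i, a> is a linear equation in the a_j's. Collect the n equations into a matrix system V a = ℓ, where row i of V is v_i (expressed in the standard basis). Since V is invertible (lower-triangular with 1s on the diagonal, up to permutation), solve by back-substitution:
  V =
[[-1, 0, 0, 1],
 [1, 0, 0, 0],
 [0, 1, 1, 0],
 [0, 1, 0, 0]]
  V a = (-3, -1, 5, 3)
Solving gives a = (-1, 3, 2, -4).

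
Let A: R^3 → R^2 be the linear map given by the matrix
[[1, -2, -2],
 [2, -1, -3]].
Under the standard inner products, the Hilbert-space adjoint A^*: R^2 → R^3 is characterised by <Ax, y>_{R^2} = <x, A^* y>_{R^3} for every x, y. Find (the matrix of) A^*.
A^* = A^T =
[[1, 2],
 [-2, -1],
 [-2, -3]]

For real matrices with standard dot products, the defining identity <Ax, y> = <x, A^* y> gives (Ax)^T y = x^T (A^*) y, i.e. x^T A^T y = x^T (A^*) y. Since this holds for all x, y, we must have A^* = A^T. Therefore
A^* =
[[1, 2],
 [-2, -1],
 [-2, -3]].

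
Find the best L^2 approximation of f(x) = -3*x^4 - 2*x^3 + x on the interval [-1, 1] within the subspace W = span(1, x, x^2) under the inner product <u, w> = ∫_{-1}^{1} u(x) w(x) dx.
g(x) = -18*x^2/7 - x/5 + 9/35

The best approximation g ∈ W is the orthogonal projection of f onto W. Writing g = a_0 + a_1 x + a_2 x^2, the coefficients solve the normal equations G · a = b where
  G_{ij} = <φ_i, φ_j> and b_i = <f, φ_i>, with φ_0 = 1, φ_1 = x, φ_2 = x^2.
G =
  [2, 0, 2/3]
  [0, 2/3, 0]
  [2/3, 0, 2/5],
b = (-6/5, -2/15, -6/7).
Solving gives a_0 = 9/35, a_1 = -1/5, a_2 = -18/7, so
  g(x) = -18*x^2/7 - x/5 + 9/35.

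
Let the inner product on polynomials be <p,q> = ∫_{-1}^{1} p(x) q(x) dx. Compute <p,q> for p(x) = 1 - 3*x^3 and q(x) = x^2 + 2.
<p,q> = 14/3

Expand the product: p(x)·q(x) = -3*x^5 - 6*x^3 + x^2 + 2.
∫_{-1}^{1} of each monomial x^k gives [2/(k+1) if k even, 0 if k odd]. Integrating term-by-term (or equivalently evaluating the antiderivative F(x) = -x^6/2 - 3*x^4/2 + x^3/3 + 2*x at the endpoints):
  F(1) − F(−1) = 1/3 − (-13/3) = 14/3.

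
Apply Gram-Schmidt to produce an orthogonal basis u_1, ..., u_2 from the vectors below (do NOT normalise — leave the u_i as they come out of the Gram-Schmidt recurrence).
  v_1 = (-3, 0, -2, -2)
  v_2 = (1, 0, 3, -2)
Orthogonal basis:
  u_1 = (-3, 0, -2, -2)
  u_2 = (2/17, 0, 41/17, -44/17)

Apply the Gram-Schmidt recurrence
  u_1 = v_1
  u_i = v_i − Σ_{j<i} ((v_i · u_j) / (u_j · u_j)) · u_j.

Step by step this gives:
  u_1 = (-3, 0, -2, -2)
  u_2 = (2/17, 0, 41/17, -44/17)

Orthogonality check:
  u_2 · u_1 = 0 (should be 0)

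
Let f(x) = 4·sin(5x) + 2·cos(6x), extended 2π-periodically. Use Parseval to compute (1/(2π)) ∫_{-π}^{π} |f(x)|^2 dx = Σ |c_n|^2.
Σ |c_n|^2 = 10

Expand |f|^2 and use orthogonality of {sin(nx), cos(mx)} on [-π, π]:
  ∫_{-π}^{π} sin(nx)^2 dx = π, ∫ cos(mx)^2 dx = π, and cross terms integrate to 0.
So ∫_{-π}^{π} f(x)^2 dx = 4^2 · π + 2^2 · π = (16 + 4)π.
Divide by 2π: (16 + 4)/2 = 10.
By Parseval, this equals Σ |c_n|^2.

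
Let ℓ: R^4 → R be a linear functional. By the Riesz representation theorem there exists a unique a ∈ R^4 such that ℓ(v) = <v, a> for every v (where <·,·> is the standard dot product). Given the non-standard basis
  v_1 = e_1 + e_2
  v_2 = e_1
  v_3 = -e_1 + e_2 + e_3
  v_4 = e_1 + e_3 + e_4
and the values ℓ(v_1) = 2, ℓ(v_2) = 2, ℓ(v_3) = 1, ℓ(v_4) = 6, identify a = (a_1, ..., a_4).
a = (2, 0, 3, 1)

Write a = (a_1, ..., a_4) in the standard basis. For each basis vector v_i, ℓ(v_i) = <v_i, a> is a linear equation in the a_j's. Collect the n equations into a matrix system V a = ℓ, where row i of V is v_i (expressed in the standard basis). Since V is invertible (lower-triangular with 1s on the diagonal, up to permutation), solve by back-substitution:
  V =
[[1, 1, 0, 0],
 [1, 0, 0, 0],
 [-1, 1, 1, 0],
 [1, 0, 1, 1]]
  V a = (2, 2, 1, 6)
Solving gives a = (2, 0, 3, 1).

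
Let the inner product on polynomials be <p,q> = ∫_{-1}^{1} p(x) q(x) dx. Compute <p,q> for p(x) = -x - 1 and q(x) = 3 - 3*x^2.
<p,q> = -4

Expand the product: p(x)·q(x) = 3*x^3 + 3*x^2 - 3*x - 3.
∫_{-1}^{1} of each monomial x^k gives [2/(k+1) if k even, 0 if k odd]. Integrating term-by-term (or equivalently evaluating the antiderivative F(x) = 3*x^4/4 + x^3 - 3*x^2/2 - 3*x at the endpoints):
  F(1) − F(−1) = -11/4 − (5/4) = -4.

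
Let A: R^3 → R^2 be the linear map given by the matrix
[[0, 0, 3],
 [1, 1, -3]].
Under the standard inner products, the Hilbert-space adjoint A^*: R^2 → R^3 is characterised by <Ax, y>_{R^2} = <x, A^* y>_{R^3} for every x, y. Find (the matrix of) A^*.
A^* = A^T =
[[0, 1],
 [0, 1],
 [3, -3]]

For real matrices with standard dot products, the defining identity <Ax, y> = <x, A^* y> gives (Ax)^T y = x^T (A^*) y, i.e. x^T A^T y = x^T (A^*) y. Since this holds for all x, y, we must have A^* = A^T. Therefore
A^* =
[[0, 1],
 [0, 1],
 [3, -3]].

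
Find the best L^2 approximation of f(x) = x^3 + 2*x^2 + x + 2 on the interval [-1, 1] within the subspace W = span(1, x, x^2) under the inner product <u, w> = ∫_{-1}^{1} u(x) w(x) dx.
g(x) = 2*x^2 + 8*x/5 + 2

The best approximation g ∈ W is the orthogonal projection of f onto W. Writing g = a_0 + a_1 x + a_2 x^2, the coefficients solve the normal equations G · a = b where
  G_{ij} = <φ_i, φ_j> and b_i = <f, φ_i>, with φ_0 = 1, φ_1 = x, φ_2 = x^2.
G =
  [2, 0, 2/3]
  [0, 2/3, 0]
  [2/3, 0, 2/5],
b = (16/3, 16/15, 32/15).
Solving gives a_0 = 2, a_1 = 8/5, a_2 = 2, so
  g(x) = 2*x^2 + 8*x/5 + 2.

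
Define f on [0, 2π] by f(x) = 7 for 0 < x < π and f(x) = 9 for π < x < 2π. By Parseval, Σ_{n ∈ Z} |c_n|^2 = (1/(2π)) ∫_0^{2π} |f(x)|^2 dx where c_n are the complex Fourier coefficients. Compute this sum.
Σ |c_n|^2 = 65

Parseval equates the L^2 energy of f (normalised by 1/(2π)) with the ℓ^2 sum of its Fourier coefficients: (1/(2π)) ∫_0^{2π} |f|^2 = Σ |c_n|^2.
Compute the left side: (1/(2π)) [∫_0^π 7^2 dx + ∫_π^{2π} 9^2 dx] = (1/(2π)) · (49π + 81π) = (49 + 81)/2 = 65.
So Σ_{n ∈ Z} |c_n|^2 = 65.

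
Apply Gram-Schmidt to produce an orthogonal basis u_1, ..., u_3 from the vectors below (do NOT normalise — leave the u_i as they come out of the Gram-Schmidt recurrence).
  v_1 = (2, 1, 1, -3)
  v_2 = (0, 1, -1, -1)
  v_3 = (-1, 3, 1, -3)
Orthogonal basis:
  u_1 = (2, 1, 1, -3)
  u_2 = (-2/5, 4/5, -6/5, -2/5)
  u_3 = (-2, 4/3, 5/3, -1/3)

Apply the Gram-Schmidt recurrence
  u_1 = v_1
  u_i = v_i − Σ_{j<i} ((v_i · u_j) / (u_j · u_j)) · u_j.

Step by step this gives:
  u_1 = (2, 1, 1, -3)
  u_2 = (-2/5, 4/5, -6/5, -2/5)
  u_3 = (-2, 4/3, 5/3, -1/3)

Orthogonality check:
  u_2 · u_1 = 0 (should be 0)
  u_3 · u_1 = 0 (should be 0)
  u_3 · u_2 = 0 (should be 0)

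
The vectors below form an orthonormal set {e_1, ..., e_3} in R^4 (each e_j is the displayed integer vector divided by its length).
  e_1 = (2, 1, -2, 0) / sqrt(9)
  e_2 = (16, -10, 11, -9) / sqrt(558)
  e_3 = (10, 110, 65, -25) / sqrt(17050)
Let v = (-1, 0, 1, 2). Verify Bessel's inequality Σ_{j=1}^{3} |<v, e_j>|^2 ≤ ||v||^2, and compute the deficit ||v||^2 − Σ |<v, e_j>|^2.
Σ |<v, e_j>|^2 = 30/11; ||v||^2 = 6; deficit = 36/11

Write each e_j = u_j / sqrt(<u_j, u_j>) where u_j is the displayed integer vector. Then <v, e_j> = <v, u_j> / sqrt(<u_j, u_j>), so |<v, e_j>|^2 = <v, u_j>^2 / <u_j, u_j>.
Coefficients: <v, e_1> = -4/sqrt(9), <v, e_2> = -23/sqrt(558), <v, e_3> = 5/sqrt(17050).
Square and sum: Σ |<v, e_j>|^2 = 30/11.
Compute ||v||^2 = v·v = 6.
Deficit = 6 − 30/11 = 36/11 ≥ 0, confirming Bessel's inequality. (The deficit equals ||v − Σ <v,e_j> e_j||^2, the squared distance from v to span{e_j}.)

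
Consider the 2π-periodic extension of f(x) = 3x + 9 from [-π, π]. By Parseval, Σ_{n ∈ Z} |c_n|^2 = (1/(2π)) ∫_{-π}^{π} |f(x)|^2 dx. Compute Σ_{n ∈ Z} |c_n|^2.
Σ |c_n|^2 = 3π^2 + 81

Expand and integrate term by term over [-π, π]:
  ∫ (3x)^2 dx = 9·(2π^3/3); ∫ 2·3·(9)·x dx = 0 (odd integrand); ∫ 9^2 dx = 81·2π.
So (1/(2π)) ∫_{-π}^{π} (3x + 9)^2 dx = 9π^2/3 + 81 = 3π^2 + 81.
Parseval ⇒ Σ |c_n|^2 = 3π^2 + 81.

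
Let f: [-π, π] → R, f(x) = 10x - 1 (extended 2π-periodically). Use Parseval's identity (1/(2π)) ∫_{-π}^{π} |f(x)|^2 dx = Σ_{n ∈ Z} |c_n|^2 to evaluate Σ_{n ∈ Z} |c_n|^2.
Σ |c_n|^2 = 100π^2/3 + 1

Expand and integrate term by term over [-π, π]:
  ∫ (10x)^2 dx = 100·(2π^3/3); ∫ 2·10·(-1)·x dx = 0 (odd integrand); ∫ (-1)^2 dx = 1·2π.
So (1/(2π)) ∫_{-π}^{π} (10x - 1)^2 dx = 100π^2/3 + 1 = 100π^2/3 + 1.
Parseval ⇒ Σ |c_n|^2 = 100π^2/3 + 1.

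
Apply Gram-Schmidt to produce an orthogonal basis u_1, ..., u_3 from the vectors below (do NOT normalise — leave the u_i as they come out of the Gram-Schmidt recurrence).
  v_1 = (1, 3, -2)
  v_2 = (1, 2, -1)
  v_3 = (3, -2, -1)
Orthogonal basis:
  u_1 = (1, 3, -2)
  u_2 = (5/14, 1/14, 2/7)
  u_3 = (2, -2, -2)

Apply the Gram-Schmidt recurrence
  u_1 = v_1
  u_i = v_i − Σ_{j<i} ((v_i · u_j) / (u_j · u_j)) · u_j.

Step by step this gives:
  u_1 = (1, 3, -2)
  u_2 = (5/14, 1/14, 2/7)
  u_3 = (2, -2, -2)

Orthogonality check:
  u_2 · u_1 = 0 (should be 0)
  u_3 · u_1 = 0 (should be 0)
  u_3 · u_2 = 0 (should be 0)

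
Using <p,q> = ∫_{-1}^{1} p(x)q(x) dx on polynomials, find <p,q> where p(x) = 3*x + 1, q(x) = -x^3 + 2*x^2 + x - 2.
<p,q> = -28/15

Expand the product: p(x)·q(x) = -3*x^4 + 5*x^3 + 5*x^2 - 5*x - 2.
∫_{-1}^{1} of each monomial x^k gives [2/(k+1) if k even, 0 if k odd]. Integrating term-by-term (or equivalently evaluating the antiderivative F(x) = -3*x^5/5 + 5*x^4/4 + 5*x^3/3 - 5*x^2/2 - 2*x at the endpoints):
  F(1) − F(−1) = -131/60 − (-19/60) = -28/15.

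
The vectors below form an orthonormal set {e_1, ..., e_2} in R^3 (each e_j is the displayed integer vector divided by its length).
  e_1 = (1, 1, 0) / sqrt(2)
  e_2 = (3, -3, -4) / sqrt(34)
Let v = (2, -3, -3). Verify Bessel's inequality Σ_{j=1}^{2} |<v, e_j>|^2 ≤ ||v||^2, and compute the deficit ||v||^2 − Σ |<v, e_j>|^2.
Σ |<v, e_j>|^2 = 373/17; ||v||^2 = 22; deficit = 1/17

Write each e_j = u_j / sqrt(<u_j, u_j>) where u_j is the displayed integer vector. Then <v, e_j> = <v, u_j> / sqrt(<u_j, u_j>), so |<v, e_j>|^2 = <v, u_j>^2 / <u_j, u_j>.
Coefficients: <v, e_1> = -1/sqrt(2), <v, e_2> = 27/sqrt(34).
Square and sum: Σ |<v, e_j>|^2 = 373/17.
Compute ||v||^2 = v·v = 22.
Deficit = 22 − 373/17 = 1/17 ≥ 0, confirming Bessel's inequality. (The deficit equals ||v − Σ <v,e_j> e_j||^2, the squared distance from v to span{e_j}.)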